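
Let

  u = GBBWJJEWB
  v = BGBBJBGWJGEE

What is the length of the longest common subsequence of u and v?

Let dp[i][j] be the LCS length of the first i characters of u and the first j characters of v. dp[i][j] = dp[i-1][j-1]+1 when the i-th and j-th characters match, else max(dp[i-1][j], dp[i][j-1]).
    ·  B  G  B  B  J  B  G  W  J  G  E  E
 ·  0  0  0  0  0  0  0  0  0  0  0  0  0
 G  0  0  1  1  1  1  1  1  1  1  1  1  1
 B  0  1  1  2  2  2  2  2  2  2  2  2  2
 B  0  1  1  2  3  3  3  3  3  3  3  3  3
 W  0  1  1  2  3  3  3  3  4  4  4  4  4
 J  0  1  1  2  3  4  4  4  4  5  5  5  5
 J  0  1  1  2  3  4  4  4  4  5  5  5  5
 E  0  1  1  2  3  4  4  4  4  5  5  6  6
 W  0  1  1  2  3  4  4  4  5  5  5  6  6
 B  0  1  1  2  3  4  5  5  5  5  5  6  6
dp[9][12] = 6. One LCS (by backtracking along matches): GBBWJE.

6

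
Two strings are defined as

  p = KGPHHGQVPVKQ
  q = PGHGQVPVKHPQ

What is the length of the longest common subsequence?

One common subsequence of length 9: G (p #2, q #2), H (p #5, q #3), G (p #6, q #4), Q (p #7, q #5), V (p #8, q #6), P (p #9, q #7), V (p #10, q #8), K (p #11, q #9), Q (p #12, q #12). Since dp[12][12] = 9, nothing longer is possible.

9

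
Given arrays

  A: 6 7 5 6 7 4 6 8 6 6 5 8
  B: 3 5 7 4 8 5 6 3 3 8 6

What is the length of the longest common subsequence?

6

Let dp[i][j] be the LCS length of the first i values of A and the first j values of B. dp[i][j] = dp[i-1][j-1]+1 when the i-th and j-th values match, else max(dp[i-1][j], dp[i][j-1]).
    ·  3  5  7  4  8  5  6  3  3  8  6
 ·  0  0  0  0  0  0  0  0  0  0  0  0
 6  0  0  0  0  0  0  0  1  1  1  1  1
 7  0  0  0  1  1  1  1  1  1  1  1  1
 5  0  0  1  1  1  1  2  2  2  2  2  2
 6  0  0  1  1  1  1  2  3  3  3  3  3
 7  0  0  1  2  2  2  2  3  3  3  3  3
 4  0  0  1  2  3  3  3  3  3  3  3  3
 6  0  0  1  2  3  3  3  4  4  4  4  4
 8  0  0  1  2  3  4  4  4  4  4  5  5
 6  0  0  1  2  3  4  4  5  5  5  5  6
 6  0  0  1  2  3  4  4  5  5  5  5  6
 5  0  0  1  2  3  4  5  5  5  5  5  6
 8  0  0  1  2  3  4  5  5  5  5  6  6
dp[12][11] = 6. One LCS (by backtracking along matches): 5, 7, 4, 6, 8, 6.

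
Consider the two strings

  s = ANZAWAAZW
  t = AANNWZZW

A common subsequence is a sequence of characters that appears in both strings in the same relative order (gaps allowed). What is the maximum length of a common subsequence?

5

Taking A (s #1, t #2) → N (s #2, t #4) → Z (s #3, t #6) → Z (s #8, t #7) → W (s #9, t #8) gives a common subsequence of length 5, and the DP table's final entry dp[9][8] is also 5, so no common subsequence is longer.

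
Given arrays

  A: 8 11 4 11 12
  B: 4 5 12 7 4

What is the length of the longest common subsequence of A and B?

Let dp[i][j] be the LCS length of the first i values of A and the first j values of B. dp[i][j] = dp[i-1][j-1]+1 when the i-th and j-th values match, else max(dp[i-1][j], dp[i][j-1]).
    ·  4  5 12  7  4
 ·  0  0  0  0  0  0
 8  0  0  0  0  0  0
11  0  0  0  0  0  0
 4  0  1  1  1  1  1
11  0  1  1  1  1  1
12  0  1  1  2  2  2
dp[5][5] = 2. One LCS (by backtracking along matches): 4, 12.

2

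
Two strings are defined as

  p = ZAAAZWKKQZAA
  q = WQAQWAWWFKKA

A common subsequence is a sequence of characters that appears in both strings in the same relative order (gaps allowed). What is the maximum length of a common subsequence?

6

Pick A at p[2]=q[3]; then A at p[3]=q[6]; then W at p[6]=q[8]; then K at p[7]=q[10]; then K at p[8]=q[11]; then A at p[12]=q[12]; all 6 characters appear in both, in order, and the DP table's final entry dp[12][12] is also 6, so no common subsequence is longer.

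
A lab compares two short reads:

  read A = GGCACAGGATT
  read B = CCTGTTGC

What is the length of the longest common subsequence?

Match C [3,1] → C [5,2] → G [8,4] → T [10,5] → T [11,6] — 5 bases in the same relative order in both. dp[11][8] = 5 confirms this is the maximum.

5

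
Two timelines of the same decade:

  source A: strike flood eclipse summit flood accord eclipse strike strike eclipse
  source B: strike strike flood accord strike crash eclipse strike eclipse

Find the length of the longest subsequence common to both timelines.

6

Pick strike (source A #1, source B #2) → flood (source A #5, source B #3) → accord (source A #6, source B #4) → eclipse (source A #7, source B #7) → strike (source A #9, source B #8) → eclipse (source A #10, source B #9); all 6 events appear in both, in order. Since dp[10][9] = 6, nothing longer is possible.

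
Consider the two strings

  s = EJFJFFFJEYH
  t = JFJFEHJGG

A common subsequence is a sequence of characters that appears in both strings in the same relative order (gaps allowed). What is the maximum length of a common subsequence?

Taking J at s[2]=t[1], then F at s[3]=t[2], then J at s[4]=t[3], then F at s[7]=t[4], then E at s[9]=t[5], then H at s[11]=t[6] gives a common subsequence of length 6, and the DP table's final entry dp[11][9] is also 6, so no common subsequence is longer.

6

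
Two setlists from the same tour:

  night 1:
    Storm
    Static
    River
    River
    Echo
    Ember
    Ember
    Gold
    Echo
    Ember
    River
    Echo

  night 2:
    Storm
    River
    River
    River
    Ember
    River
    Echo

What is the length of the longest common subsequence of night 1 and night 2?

Match Storm [1,1], River [3,3], River [4,4], Ember [10,5], River [11,6], Echo [12,7] — 6 songs in the same relative order in both. Since dp[12][7] = 6, nothing longer is possible.

6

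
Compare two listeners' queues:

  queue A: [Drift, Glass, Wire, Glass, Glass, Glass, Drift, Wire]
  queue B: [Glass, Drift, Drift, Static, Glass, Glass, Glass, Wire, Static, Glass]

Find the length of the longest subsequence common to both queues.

5

Match Drift at queue A[1]=queue B[3] → Glass at queue A[2]=queue B[5] → Glass at queue A[4]=queue B[6] → Glass at queue A[5]=queue B[7] → Glass at queue A[6]=queue B[10] — 5 songs in the same relative order in both. Since dp[8][10] = 5, nothing longer is possible.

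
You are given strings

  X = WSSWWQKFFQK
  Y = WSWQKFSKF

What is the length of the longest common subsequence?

Let dp[i][j] be the LCS length of the first i characters of X and the first j characters of Y. dp[i][j] = dp[i-1][j-1]+1 when the i-th and j-th characters match, else max(dp[i-1][j], dp[i][j-1]).
    ·  W  S  W  Q  K  F  S  K  F
 ·  0  0  0  0  0  0  0  0  0  0
 W  0  1  1  1  1  1  1  1  1  1
 S  0  1  2  2  2  2  2  2  2  2
 S  0  1  2  2  2  2  2  3  3  3
 W  0  1  2  3  3  3  3  3  3  3
 W  0  1  2  3  3  3  3  3  3  3
 Q  0  1  2  3  4  4  4  4  4  4
 K  0  1  2  3  4  5  5  5  5  5
 F  0  1  2  3  4  5  6  6  6  6
 F  0  1  2  3  4  5  6  6  6  7
 Q  0  1  2  3  4  5  6  6  6  7
 K  0  1  2  3  4  5  6  6  7  7
dp[11][9] = 7. One LCS (by backtracking along matches): WSWQKFF.

7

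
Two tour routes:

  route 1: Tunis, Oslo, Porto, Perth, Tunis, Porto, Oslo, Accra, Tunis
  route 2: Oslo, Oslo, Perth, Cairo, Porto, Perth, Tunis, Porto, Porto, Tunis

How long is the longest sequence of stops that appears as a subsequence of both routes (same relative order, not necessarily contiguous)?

6

Match Oslo at route 1[2]=route 2[2]; then Porto at route 1[3]=route 2[5]; then Perth at route 1[4]=route 2[6]; then Tunis at route 1[5]=route 2[7]; then Porto at route 1[6]=route 2[9]; then Tunis at route 1[9]=route 2[10] — 6 stops in the same relative order in both. dp[9][10] = 6 confirms this is the maximum.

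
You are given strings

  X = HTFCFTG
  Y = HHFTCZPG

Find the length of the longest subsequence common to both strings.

Pick H at X[1]=Y[2], then T at X[2]=Y[4], then C at X[4]=Y[5], then G at X[7]=Y[8]; all 4 characters appear in both, in order, and the DP table's final entry dp[7][8] is also 4, so no common subsequence is longer.

4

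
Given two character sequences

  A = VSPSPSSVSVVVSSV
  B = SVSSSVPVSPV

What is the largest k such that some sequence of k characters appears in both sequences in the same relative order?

One common subsequence of length 8: V (A #1, B #2); then S (A #4, B #3); then S (A #6, B #4); then S (A #7, B #5); then V (A #8, B #6); then V (A #12, B #8); then S (A #13, B #9); then V (A #15, B #11), and the DP table's final entry dp[15][11] is also 8, so no common subsequence is longer.

8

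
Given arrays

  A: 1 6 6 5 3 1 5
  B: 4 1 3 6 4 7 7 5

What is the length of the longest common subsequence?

3

Let dp[i][j] be the LCS length of the first i values of A and the first j values of B. dp[i][j] = dp[i-1][j-1]+1 when the i-th and j-th values match, else max(dp[i-1][j], dp[i][j-1]).
    ·  4  1  3  6  4  7  7  5
 ·  0  0  0  0  0  0  0  0  0
 1  0  0  1  1  1  1  1  1  1
 6  0  0  1  1  2  2  2  2  2
 6  0  0  1  1  2  2  2  2  2
 5  0  0  1  1  2  2  2  2  3
 3  0  0  1  2  2  2  2  2  3
 1  0  0  1  2  2  2  2  2  3
 5  0  0  1  2  2  2  2  2  3
dp[7][8] = 3. One LCS (by backtracking along matches): 1, 6, 5.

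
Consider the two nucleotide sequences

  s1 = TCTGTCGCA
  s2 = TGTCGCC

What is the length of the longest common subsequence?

Let dp[i][j] be the LCS length of the first i bases of s1 and the first j bases of s2. dp[i][j] = dp[i-1][j-1]+1 when the i-th and j-th bases match, else max(dp[i-1][j], dp[i][j-1]).
    ·  T  G  T  C  G  C  C
 ·  0  0  0  0  0  0  0  0
 T  0  1  1  1  1  1  1  1
 C  0  1  1  1  2  2  2  2
 T  0  1  1  2  2  2  2  2
 G  0  1  2  2  2  3  3  3
 T  0  1  2  3  3  3  3  3
 C  0  1  2  3  4  4  4  4
 G  0  1  2  3  4  5  5  5
 C  0  1  2  3  4  5  6  6
 A  0  1  2  3  4  5  6  6
dp[9][7] = 6. One LCS (by backtracking along matches): TGTCGC.

6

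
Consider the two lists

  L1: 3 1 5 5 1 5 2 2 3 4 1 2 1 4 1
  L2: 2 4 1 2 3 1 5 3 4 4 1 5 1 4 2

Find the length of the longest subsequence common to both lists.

8

Taking 3 [1,5] → 1 [5,6] → 5 [6,7] → 3 [9,8] → 4 [10,10] → 1 [11,11] → 1 [13,13] → 4 [14,14] gives a common subsequence of length 8, and the DP table's final entry dp[15][15] is also 8, so no common subsequence is longer.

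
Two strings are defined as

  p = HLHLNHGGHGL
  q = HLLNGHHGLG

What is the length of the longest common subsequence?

8

Let dp[i][j] be the LCS length of the first i characters of p and the first j characters of q. dp[i][j] = dp[i-1][j-1]+1 when the i-th and j-th characters match, else max(dp[i-1][j], dp[i][j-1]).
    ·  H  L  L  N  G  H  H  G  L  G
 ·  0  0  0  0  0  0  0  0  0  0  0
 H  0  1  1  1  1  1  1  1  1  1  1
 L  0  1  2  2  2  2  2  2  2  2  2
 H  0  1  2  2  2  2  3  3  3  3  3
 L  0  1  2  3  3  3  3  3  3  4  4
 N  0  1  2  3  4  4  4  4  4  4  4
 H  0  1  2  3  4  4  5  5  5  5  5
 G  0  1  2  3  4  5  5  5  6  6  6
 G  0  1  2  3  4  5  5  5  6  6  7
 H  0  1  2  3  4  5  6  6  6  6  7
 G  0  1  2  3  4  5  6  6  7  7  7
 L  0  1  2  3  4  5  6  6  7  8  8
dp[11][10] = 8. One LCS (by backtracking along matches): HLLNHHGL.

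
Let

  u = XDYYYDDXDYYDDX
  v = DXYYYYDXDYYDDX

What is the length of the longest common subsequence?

One common subsequence of length 12: X at u[1]=v[2] → Y at u[3]=v[4] → Y at u[4]=v[5] → Y at u[5]=v[6] → D at u[7]=v[7] → X at u[8]=v[8] → D at u[9]=v[9] → Y at u[10]=v[10] → Y at u[11]=v[11] → D at u[12]=v[12] → D at u[13]=v[13] → X at u[14]=v[14], and the DP table's final entry dp[14][14] is also 12, so no common subsequence is longer.

12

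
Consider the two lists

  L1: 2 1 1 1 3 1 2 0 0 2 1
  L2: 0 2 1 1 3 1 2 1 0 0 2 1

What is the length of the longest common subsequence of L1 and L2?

Taking 2 (L1 #1, L2 #2) → 1 (L1 #3, L2 #3) → 1 (L1 #4, L2 #4) → 3 (L1 #5, L2 #5) → 1 (L1 #6, L2 #6) → 2 (L1 #7, L2 #7) → 0 (L1 #8, L2 #9) → 0 (L1 #9, L2 #10) → 2 (L1 #10, L2 #11) → 1 (L1 #11, L2 #12) gives a common subsequence of length 10. dp[11][12] = 10 confirms this is the maximum.

10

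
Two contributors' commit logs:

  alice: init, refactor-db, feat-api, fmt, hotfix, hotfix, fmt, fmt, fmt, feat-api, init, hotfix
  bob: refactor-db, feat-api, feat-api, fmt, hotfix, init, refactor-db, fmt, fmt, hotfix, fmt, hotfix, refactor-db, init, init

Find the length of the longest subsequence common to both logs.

8

Taking refactor-db at alice[2]=bob[1], then feat-api at alice[3]=bob[3], then fmt at alice[4]=bob[4], then hotfix at alice[5]=bob[5], then fmt at alice[7]=bob[8], then fmt at alice[8]=bob[9], then fmt at alice[9]=bob[11], then init at alice[11]=bob[15] gives a common subsequence of length 8. The LCS DP gives dp[12][15] = 8, so this is optimal.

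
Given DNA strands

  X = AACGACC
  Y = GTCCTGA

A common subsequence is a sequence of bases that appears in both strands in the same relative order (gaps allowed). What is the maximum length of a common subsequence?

Pick C [3,4], then G [4,6], then A [5,7]; all 3 bases appear in both, in order, and the DP table's final entry dp[7][7] is also 3, so no common subsequence is longer.

3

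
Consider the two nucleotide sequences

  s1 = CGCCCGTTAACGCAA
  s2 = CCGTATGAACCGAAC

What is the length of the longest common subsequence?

One common subsequence of length 11: C at s1[4]=s2[1]; then C at s1[5]=s2[2]; then G at s1[6]=s2[3]; then T at s1[7]=s2[4]; then T at s1[8]=s2[6]; then A at s1[9]=s2[8]; then A at s1[10]=s2[9]; then C at s1[11]=s2[11]; then G at s1[12]=s2[12]; then A at s1[14]=s2[13]; then A at s1[15]=s2[14], and the DP table's final entry dp[15][15] is also 11, so no common subsequence is longer.

11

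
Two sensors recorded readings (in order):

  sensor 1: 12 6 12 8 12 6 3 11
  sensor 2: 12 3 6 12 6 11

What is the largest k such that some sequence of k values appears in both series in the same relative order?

5

Taking 12 (sensor 1 #1, sensor 2 #1); then 6 (sensor 1 #2, sensor 2 #3); then 12 (sensor 1 #5, sensor 2 #4); then 6 (sensor 1 #6, sensor 2 #5); then 11 (sensor 1 #8, sensor 2 #6) gives a common subsequence of length 5. dp[8][6] = 5 confirms this is the maximum.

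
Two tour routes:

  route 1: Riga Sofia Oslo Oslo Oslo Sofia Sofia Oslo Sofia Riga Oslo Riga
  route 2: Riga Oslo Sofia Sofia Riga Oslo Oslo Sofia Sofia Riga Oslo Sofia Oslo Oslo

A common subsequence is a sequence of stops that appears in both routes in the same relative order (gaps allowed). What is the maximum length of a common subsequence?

Pick Riga [1,1], Sofia [2,4], Oslo [4,6], Oslo [5,7], Sofia [6,8], Sofia [7,9], Oslo [8,11], Sofia [9,12], Oslo [11,14]; all 9 stops appear in both, in order, and the DP table's final entry dp[12][14] is also 9, so no common subsequence is longer.

9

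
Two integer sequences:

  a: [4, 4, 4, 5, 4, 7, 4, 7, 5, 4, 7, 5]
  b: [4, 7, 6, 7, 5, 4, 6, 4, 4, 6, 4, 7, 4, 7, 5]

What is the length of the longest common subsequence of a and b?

9

Pick 4 at a[1]=b[1], 4 at a[2]=b[6], 4 at a[3]=b[8], 4 at a[5]=b[9], 4 at a[7]=b[11], 7 at a[8]=b[12], 4 at a[10]=b[13], 7 at a[11]=b[14], 5 at a[12]=b[15]; all 9 values appear in both, in order. The LCS DP gives dp[12][15] = 9, so this is optimal.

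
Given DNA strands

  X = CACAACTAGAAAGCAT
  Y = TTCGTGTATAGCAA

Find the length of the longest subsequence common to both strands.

Match C (X #1, Y #3), T (X #7, Y #5), G (X #9, Y #6), A (X #10, Y #8), A (X #12, Y #10), G (X #13, Y #11), C (X #14, Y #12), A (X #15, Y #14) — 8 bases in the same relative order in both. dp[16][14] = 8 confirms this is the maximum.

8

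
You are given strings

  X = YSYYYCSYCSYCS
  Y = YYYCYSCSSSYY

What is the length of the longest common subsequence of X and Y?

8

One common subsequence of length 8: Y at X[1]=Y[1]; then Y at X[3]=Y[2]; then Y at X[4]=Y[3]; then Y at X[5]=Y[5]; then C at X[6]=Y[7]; then S at X[7]=Y[10]; then Y at X[8]=Y[11]; then Y at X[11]=Y[12], and the DP table's final entry dp[13][12] is also 8, so no common subsequence is longer.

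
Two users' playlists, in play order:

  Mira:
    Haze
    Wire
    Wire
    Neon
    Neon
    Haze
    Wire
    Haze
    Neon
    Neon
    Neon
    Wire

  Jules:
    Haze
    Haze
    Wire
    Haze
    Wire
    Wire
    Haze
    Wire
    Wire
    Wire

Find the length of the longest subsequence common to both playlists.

Match Haze [1,4], then Wire [2,5], then Wire [3,6], then Haze [6,7], then Wire [7,9], then Wire [12,10] — 6 songs in the same relative order in both. Since dp[12][10] = 6, nothing longer is possible.

6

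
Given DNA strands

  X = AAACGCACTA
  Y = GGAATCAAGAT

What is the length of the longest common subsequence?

Taking A (X #1, Y #4) → A (X #2, Y #7) → A (X #3, Y #8) → G (X #5, Y #9) → A (X #7, Y #10) → T (X #9, Y #11) gives a common subsequence of length 6. dp[10][11] = 6 confirms this is the maximum.

6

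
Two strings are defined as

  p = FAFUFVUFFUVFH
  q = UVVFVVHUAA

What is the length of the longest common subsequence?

5

Let dp[i][j] be the LCS length of the first i characters of p and the first j characters of q. dp[i][j] = dp[i-1][j-1]+1 when the i-th and j-th characters match, else max(dp[i-1][j], dp[i][j-1]).
    ·  U  V  V  F  V  V  H  U  A  A
 ·  0  0  0  0  0  0  0  0  0  0  0
 F  0  0  0  0  1  1  1  1  1  1  1
 A  0  0  0  0  1  1  1  1  1  2  2
 F  0  0  0  0  1  1  1  1  1  2  2
 U  0  1  1  1  1  1  1  1  2  2  2
 F  0  1  1  1  2  2  2  2  2  2  2
 V  0  1  2  2  2  3  3  3  3  3  3
 U  0  1  2  2  2  3  3  3  4  4  4
 F  0  1  2  2  3  3  3  3  4  4  4
 F  0  1  2  2  3  3  3  3  4  4  4
 U  0  1  2  2  3  3  3  3  4  4  4
 V  0  1  2  3  3  4  4  4  4  4  4
 F  0  1  2  3  4  4  4  4  4  4  4
 H  0  1  2  3  4  4  4  5  5  5  5
dp[13][10] = 5. One LCS (by backtracking along matches): UFVVH.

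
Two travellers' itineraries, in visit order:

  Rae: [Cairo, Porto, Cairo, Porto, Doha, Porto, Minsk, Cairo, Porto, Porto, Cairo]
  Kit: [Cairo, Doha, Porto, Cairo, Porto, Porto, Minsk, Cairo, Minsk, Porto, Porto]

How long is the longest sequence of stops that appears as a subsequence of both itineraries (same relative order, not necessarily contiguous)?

9

One common subsequence of length 9: Cairo (Rae #1, Kit #1), Porto (Rae #2, Kit #3), Cairo (Rae #3, Kit #4), Porto (Rae #4, Kit #5), Porto (Rae #6, Kit #6), Minsk (Rae #7, Kit #7), Cairo (Rae #8, Kit #8), Porto (Rae #9, Kit #10), Porto (Rae #10, Kit #11), and the DP table's final entry dp[11][11] is also 9, so no common subsequence is longer.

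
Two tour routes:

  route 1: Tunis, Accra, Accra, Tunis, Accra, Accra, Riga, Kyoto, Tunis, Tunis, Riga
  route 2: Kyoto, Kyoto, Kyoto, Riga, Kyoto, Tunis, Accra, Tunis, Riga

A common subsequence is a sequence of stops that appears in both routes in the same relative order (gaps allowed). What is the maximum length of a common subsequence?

5

Pick Riga [7,4] → Kyoto [8,5] → Tunis [9,6] → Tunis [10,8] → Riga [11,9]; all 5 stops appear in both, in order, and the DP table's final entry dp[11][9] is also 5, so no common subsequence is longer.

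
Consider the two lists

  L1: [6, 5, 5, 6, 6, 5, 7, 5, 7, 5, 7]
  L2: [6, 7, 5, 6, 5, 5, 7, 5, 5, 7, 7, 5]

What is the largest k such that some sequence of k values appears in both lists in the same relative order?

8

One common subsequence of length 8: 6 [1,1] → 5 [2,3] → 5 [3,5] → 5 [6,6] → 7 [7,7] → 5 [8,9] → 7 [9,11] → 5 [10,12]. The LCS DP gives dp[11][12] = 8, so this is optimal.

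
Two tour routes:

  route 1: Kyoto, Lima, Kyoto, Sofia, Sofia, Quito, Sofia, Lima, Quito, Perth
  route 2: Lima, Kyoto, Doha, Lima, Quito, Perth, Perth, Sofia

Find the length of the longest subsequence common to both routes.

One common subsequence of length 5: Lima [2,1] → Kyoto [3,2] → Lima [8,4] → Quito [9,5] → Perth [10,7]. dp[10][8] = 5 confirms this is the maximum.

5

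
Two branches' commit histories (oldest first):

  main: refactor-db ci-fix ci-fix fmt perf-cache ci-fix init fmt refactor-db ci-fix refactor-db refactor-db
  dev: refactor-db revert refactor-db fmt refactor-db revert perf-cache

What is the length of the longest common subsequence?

Taking refactor-db (main #1, dev #3); then fmt (main #4, dev #4); then perf-cache (main #5, dev #7) gives a common subsequence of length 3, and the DP table's final entry dp[12][7] is also 3, so no common subsequence is longer.

3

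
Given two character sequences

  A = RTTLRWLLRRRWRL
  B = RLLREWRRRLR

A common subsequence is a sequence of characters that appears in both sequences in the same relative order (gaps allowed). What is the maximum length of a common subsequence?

Match R (A #1, B #1), then L (A #4, B #3), then R (A #5, B #4), then W (A #6, B #6), then R (A #9, B #7), then R (A #10, B #8), then R (A #11, B #9), then R (A #13, B #11) — 8 characters in the same relative order in both, and the DP table's final entry dp[14][11] is also 8, so no common subsequence is longer.

8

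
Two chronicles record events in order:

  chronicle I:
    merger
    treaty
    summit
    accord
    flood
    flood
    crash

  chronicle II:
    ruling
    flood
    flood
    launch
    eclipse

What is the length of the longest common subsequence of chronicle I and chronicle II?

Match flood [5,2] → flood [6,3] — 2 events in the same relative order in both, and the DP table's final entry dp[7][5] is also 2, so no common subsequence is longer.

2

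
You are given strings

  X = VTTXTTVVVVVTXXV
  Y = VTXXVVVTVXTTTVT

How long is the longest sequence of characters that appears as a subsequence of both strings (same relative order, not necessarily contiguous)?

9

Match V at X[1]=Y[1]; then T at X[2]=Y[2]; then X at X[4]=Y[4]; then V at X[7]=Y[5]; then V at X[8]=Y[6]; then V at X[9]=Y[7]; then V at X[10]=Y[9]; then V at X[11]=Y[14]; then T at X[12]=Y[15] — 9 characters in the same relative order in both. The LCS DP gives dp[15][15] = 9, so this is optimal.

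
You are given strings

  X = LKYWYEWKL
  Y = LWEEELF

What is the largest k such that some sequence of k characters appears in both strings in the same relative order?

Pick L [1,1] → W [4,2] → E [6,5] → L [9,6]; all 4 characters appear in both, in order, and the DP table's final entry dp[9][7] is also 4, so no common subsequence is longer.

4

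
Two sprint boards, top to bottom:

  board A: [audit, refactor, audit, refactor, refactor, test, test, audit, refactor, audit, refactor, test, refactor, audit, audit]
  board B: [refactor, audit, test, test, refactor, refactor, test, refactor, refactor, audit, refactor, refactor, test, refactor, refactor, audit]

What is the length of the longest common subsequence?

11

Pick refactor (board A #2, board B #1), then audit (board A #3, board B #2), then refactor (board A #4, board B #5), then refactor (board A #5, board B #6), then test (board A #6, board B #7), then audit (board A #8, board B #10), then refactor (board A #9, board B #11), then refactor (board A #11, board B #12), then test (board A #12, board B #13), then refactor (board A #13, board B #15), then audit (board A #15, board B #16); all 11 tasks appear in both, in order. The LCS DP gives dp[15][16] = 11, so this is optimal.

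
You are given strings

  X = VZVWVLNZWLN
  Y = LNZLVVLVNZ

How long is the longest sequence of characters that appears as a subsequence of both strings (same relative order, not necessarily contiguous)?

Let dp[i][j] be the LCS length of the first i characters of X and the first j characters of Y. dp[i][j] = dp[i-1][j-1]+1 when the i-th and j-th characters match, else max(dp[i-1][j], dp[i][j-1]).
    ·  L  N  Z  L  V  V  L  V  N  Z
 ·  0  0  0  0  0  0  0  0  0  0  0
 V  0  0  0  0  0  1  1  1  1  1  1
 Z  0  0  0  1  1  1  1  1  1  1  2
 V  0  0  0  1  1  2  2  2  2  2  2
 W  0  0  0  1  1  2  2  2  2  2  2
 V  0  0  0  1  1  2  3  3  3  3  3
 L  0  1  1  1  2  2  3  4  4  4  4
 N  0  1  2  2  2  2  3  4  4  5  5
 Z  0  1  2  3  3  3  3  4  4  5  6
 W  0  1  2  3  3  3  3  4  4  5  6
 L  0  1  2  3  4  4  4  4  4  5  6
 N  0  1  2  3  4  4  4  4  4  5  6
dp[11][10] = 6. One LCS (by backtracking along matches): ZVVLNZ.

6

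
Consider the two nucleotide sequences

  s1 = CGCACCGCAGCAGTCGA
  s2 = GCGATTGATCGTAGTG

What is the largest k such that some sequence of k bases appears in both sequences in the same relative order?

Pick C at s1[1]=s2[2]; then G at s1[2]=s2[3]; then A at s1[4]=s2[4]; then G at s1[7]=s2[7]; then C at s1[8]=s2[10]; then G at s1[10]=s2[11]; then A at s1[12]=s2[13]; then G at s1[13]=s2[14]; then T at s1[14]=s2[15]; then G at s1[16]=s2[16]; all 10 bases appear in both, in order. The LCS DP gives dp[17][16] = 10, so this is optimal.

10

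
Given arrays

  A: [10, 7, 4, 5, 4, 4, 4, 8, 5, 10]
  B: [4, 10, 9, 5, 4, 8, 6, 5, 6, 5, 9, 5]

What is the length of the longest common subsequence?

Let dp[i][j] be the LCS length of the first i values of A and the first j values of B. dp[i][j] = dp[i-1][j-1]+1 when the i-th and j-th values match, else max(dp[i-1][j], dp[i][j-1]).
    ·  4 10  9  5  4  8  6  5  6  5  9  5
 ·  0  0  0  0  0  0  0  0  0  0  0  0  0
10  0  0  1  1  1  1  1  1  1  1  1  1  1
 7  0  0  1  1  1  1  1  1  1  1  1  1  1
 4  0  1  1  1  1  2  2  2  2  2  2  2  2
 5  0  1  1  1  2  2  2  2  3  3  3  3  3
 4  0  1  1  1  2  3  3  3  3  3  3  3  3
 4  0  1  1  1  2  3  3  3  3  3  3  3  3
 4  0  1  1  1  2  3  3  3  3  3  3  3  3
 8  0  1  1  1  2  3  4  4  4  4  4  4  4
 5  0  1  1  1  2  3  4  4  5  5  5  5  5
10  0  1  2  2  2  3  4  4  5  5  5  5  5
dp[10][12] = 5. One LCS (by backtracking along matches): 10, 5, 4, 8, 5.

5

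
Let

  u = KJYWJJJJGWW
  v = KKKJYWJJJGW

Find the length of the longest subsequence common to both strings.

Taking K at u[1]=v[3]; then J at u[2]=v[4]; then Y at u[3]=v[5]; then W at u[4]=v[6]; then J at u[6]=v[7]; then J at u[7]=v[8]; then J at u[8]=v[9]; then G at u[9]=v[10]; then W at u[11]=v[11] gives a common subsequence of length 9. dp[11][11] = 9 confirms this is the maximum.

9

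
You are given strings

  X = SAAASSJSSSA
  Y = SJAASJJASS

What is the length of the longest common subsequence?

Let dp[i][j] be the LCS length of the first i characters of X and the first j characters of Y. dp[i][j] = dp[i-1][j-1]+1 when the i-th and j-th characters match, else max(dp[i-1][j], dp[i][j-1]).
    ·  S  J  A  A  S  J  J  A  S  S
 ·  0  0  0  0  0  0  0  0  0  0  0
 S  0  1  1  1  1  1  1  1  1  1  1
 A  0  1  1  2  2  2  2  2  2  2  2
 A  0  1  1  2  3  3  3  3  3  3  3
 A  0  1  1  2  3  3  3  3  4  4  4
 S  0  1  1  2  3  4  4  4  4  5  5
 S  0  1  1  2  3  4  4  4  4  5  6
 J  0  1  2  2  3  4  5  5  5  5  6
 S  0  1  2  2  3  4  5  5  5  6  6
 S  0  1  2  2  3  4  5  5  5  6  7
 S  0  1  2  2  3  4  5  5  5  6  7
 A  0  1  2  3  3  4  5  5  6  6  7
dp[11][10] = 7. One LCS (by backtracking along matches): SAASJSS.

7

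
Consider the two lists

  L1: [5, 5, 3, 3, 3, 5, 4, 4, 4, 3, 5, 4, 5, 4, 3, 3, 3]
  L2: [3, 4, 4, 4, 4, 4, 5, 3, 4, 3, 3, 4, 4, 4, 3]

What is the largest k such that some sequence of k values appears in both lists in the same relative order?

10

Pick 3 (L1 #3, L2 #1) → 4 (L1 #7, L2 #3) → 4 (L1 #8, L2 #4) → 4 (L1 #9, L2 #5) → 4 (L1 #12, L2 #6) → 5 (L1 #13, L2 #7) → 4 (L1 #14, L2 #9) → 3 (L1 #15, L2 #10) → 3 (L1 #16, L2 #11) → 3 (L1 #17, L2 #15); all 10 values appear in both, in order. dp[17][15] = 10 confirms this is the maximum.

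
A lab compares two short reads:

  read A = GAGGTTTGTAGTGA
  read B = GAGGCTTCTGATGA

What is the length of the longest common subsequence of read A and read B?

One common subsequence of length 12: G [1,1]; then A [2,2]; then G [3,3]; then G [4,4]; then T [5,6]; then T [6,7]; then T [7,9]; then G [8,10]; then A [10,11]; then T [12,12]; then G [13,13]; then A [14,14], and the DP table's final entry dp[14][14] is also 12, so no common subsequence is longer.

12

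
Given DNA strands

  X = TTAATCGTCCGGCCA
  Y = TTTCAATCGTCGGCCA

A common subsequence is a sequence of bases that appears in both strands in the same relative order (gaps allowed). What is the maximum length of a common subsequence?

Match T (X #1, Y #2); then T (X #2, Y #3); then A (X #3, Y #5); then A (X #4, Y #6); then T (X #5, Y #7); then C (X #6, Y #8); then G (X #7, Y #9); then T (X #8, Y #10); then C (X #10, Y #11); then G (X #11, Y #12); then G (X #12, Y #13); then C (X #13, Y #14); then C (X #14, Y #15); then A (X #15, Y #16) — 14 bases in the same relative order in both. dp[15][16] = 14 confirms this is the maximum.

14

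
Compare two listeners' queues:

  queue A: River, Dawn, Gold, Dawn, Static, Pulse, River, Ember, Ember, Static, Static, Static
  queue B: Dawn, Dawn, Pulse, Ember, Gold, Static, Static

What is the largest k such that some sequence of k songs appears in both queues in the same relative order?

6

Taking Dawn at queue A[2]=queue B[1]; then Dawn at queue A[4]=queue B[2]; then Pulse at queue A[6]=queue B[3]; then Ember at queue A[8]=queue B[4]; then Static at queue A[11]=queue B[6]; then Static at queue A[12]=queue B[7] gives a common subsequence of length 6. Since dp[12][7] = 6, nothing longer is possible.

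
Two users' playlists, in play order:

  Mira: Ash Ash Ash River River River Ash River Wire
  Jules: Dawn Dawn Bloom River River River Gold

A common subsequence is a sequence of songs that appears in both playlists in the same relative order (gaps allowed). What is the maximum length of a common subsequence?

3

Pick River (Mira #4, Jules #4), River (Mira #5, Jules #5), River (Mira #6, Jules #6); all 3 songs appear in both, in order, and the DP table's final entry dp[9][7] is also 3, so no common subsequence is longer.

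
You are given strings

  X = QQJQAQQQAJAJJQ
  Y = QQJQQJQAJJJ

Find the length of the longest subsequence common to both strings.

Taking Q at X[1]=Y[1], then Q at X[2]=Y[2], then J at X[3]=Y[3], then Q at X[4]=Y[4], then Q at X[6]=Y[5], then Q at X[8]=Y[7], then A at X[9]=Y[8], then J at X[10]=Y[9], then J at X[12]=Y[10], then J at X[13]=Y[11] gives a common subsequence of length 10. The LCS DP gives dp[14][11] = 10, so this is optimal.

10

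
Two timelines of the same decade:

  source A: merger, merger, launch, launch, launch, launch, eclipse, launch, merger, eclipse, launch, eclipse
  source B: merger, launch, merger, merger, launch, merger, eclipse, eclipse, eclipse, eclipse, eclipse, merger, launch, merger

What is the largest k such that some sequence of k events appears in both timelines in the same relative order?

6

Pick merger [1,3] → merger [2,4] → launch [3,5] → eclipse [7,11] → launch [8,13] → merger [9,14]; all 6 events appear in both, in order, and the DP table's final entry dp[12][14] is also 6, so no common subsequence is longer.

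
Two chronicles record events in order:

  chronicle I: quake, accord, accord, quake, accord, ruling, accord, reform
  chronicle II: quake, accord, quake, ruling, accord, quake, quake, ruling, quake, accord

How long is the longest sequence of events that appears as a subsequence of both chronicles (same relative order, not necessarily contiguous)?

Taking quake [1,1] → accord [2,2] → accord [3,5] → quake [4,7] → ruling [6,8] → accord [7,10] gives a common subsequence of length 6. The LCS DP gives dp[8][10] = 6, so this is optimal.

6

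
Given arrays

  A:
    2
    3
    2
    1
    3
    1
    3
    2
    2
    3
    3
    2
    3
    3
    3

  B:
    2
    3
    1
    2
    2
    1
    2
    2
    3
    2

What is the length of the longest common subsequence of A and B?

Let dp[i][j] be the LCS length of the first i values of A and the first j values of B. dp[i][j] = dp[i-1][j-1]+1 when the i-th and j-th values match, else max(dp[i-1][j], dp[i][j-1]).
    ·  2  3  1  2  2  1  2  2  3  2
 ·  0  0  0  0  0  0  0  0  0  0  0
 2  0  1  1  1  1  1  1  1  1  1  1
 3  0  1  2  2  2  2  2  2  2  2  2
 2  0  1  2  2  3  3  3  3  3  3  3
 1  0  1  2  3  3  3  4  4  4  4  4
 3  0  1  2  3  3  3  4  4  4  5  5
 1  0  1  2  3  3  3  4  4  4  5  5
 3  0  1  2  3  3  3  4  4  4  5  5
 2  0  1  2  3  4  4  4  5  5  5  6
 2  0  1  2  3  4  5  5  5  6  6  6
 3  0  1  2  3  4  5  5  5  6  7  7
 3  0  1  2  3  4  5  5  5  6  7  7
 2  0  1  2  3  4  5  5  6  6  7  8
 3  0  1  2  3  4  5  5  6  6  7  8
 3  0  1  2  3  4  5  5  6  6  7  8
 3  0  1  2  3  4  5  5  6  6  7  8
dp[15][10] = 8. One LCS (by backtracking along matches): 2, 3, 2, 1, 2, 2, 3, 2.

8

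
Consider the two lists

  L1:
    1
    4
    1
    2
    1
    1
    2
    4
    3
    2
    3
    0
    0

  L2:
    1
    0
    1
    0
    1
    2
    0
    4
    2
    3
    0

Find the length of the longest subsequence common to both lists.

8

Taking 1 (L1 #1, L2 #1), then 1 (L1 #3, L2 #3), then 1 (L1 #6, L2 #5), then 2 (L1 #7, L2 #6), then 4 (L1 #8, L2 #8), then 2 (L1 #10, L2 #9), then 3 (L1 #11, L2 #10), then 0 (L1 #13, L2 #11) gives a common subsequence of length 8, and the DP table's final entry dp[13][11] is also 8, so no common subsequence is longer.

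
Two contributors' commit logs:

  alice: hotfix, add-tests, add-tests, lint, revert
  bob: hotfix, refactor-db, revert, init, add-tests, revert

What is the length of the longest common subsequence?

3

One common subsequence of length 3: hotfix at alice[1]=bob[1] → add-tests at alice[3]=bob[5] → revert at alice[5]=bob[6]. dp[5][6] = 3 confirms this is the maximum.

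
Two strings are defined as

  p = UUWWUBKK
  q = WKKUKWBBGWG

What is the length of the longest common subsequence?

Let dp[i][j] be the LCS length of the first i characters of p and the first j characters of q. dp[i][j] = dp[i-1][j-1]+1 when the i-th and j-th characters match, else max(dp[i-1][j], dp[i][j-1]).
    ·  W  K  K  U  K  W  B  B  G  W  G
 ·  0  0  0  0  0  0  0  0  0  0  0  0
 U  0  0  0  0  1  1  1  1  1  1  1  1
 U  0  0  0  0  1  1  1  1  1  1  1  1
 W  0  1  1  1  1  1  2  2  2  2  2  2
 W  0  1  1  1  1  1  2  2  2  2  3  3
 U  0  1  1  1  2  2  2  2  2  2  3  3
 B  0  1  1  1  2  2  2  3  3  3  3  3
 K  0  1  2  2  2  3  3  3  3  3  3  3
 K  0  1  2  3  3  3  3  3  3  3  3  3
dp[8][11] = 3. One LCS (by backtracking along matches): UWW.

3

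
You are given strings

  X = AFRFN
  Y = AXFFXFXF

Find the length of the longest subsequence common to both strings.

Taking A (X #1, Y #1), F (X #2, Y #6), F (X #4, Y #8) gives a common subsequence of length 3. The LCS DP gives dp[5][8] = 3, so this is optimal.

3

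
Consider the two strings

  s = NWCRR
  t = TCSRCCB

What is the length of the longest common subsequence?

Let dp[i][j] be the LCS length of the first i characters of s and the first j characters of t. dp[i][j] = dp[i-1][j-1]+1 when the i-th and j-th characters match, else max(dp[i-1][j], dp[i][j-1]).
    ·  T  C  S  R  C  C  B
 ·  0  0  0  0  0  0  0  0
 N  0  0  0  0  0  0  0  0
 W  0  0  0  0  0  0  0  0
 C  0  0  1  1  1  1  1  1
 R  0  0  1  1  2  2  2  2
 R  0  0  1  1  2  2  2  2
dp[5][7] = 2. One LCS (by backtracking along matches): CR.

2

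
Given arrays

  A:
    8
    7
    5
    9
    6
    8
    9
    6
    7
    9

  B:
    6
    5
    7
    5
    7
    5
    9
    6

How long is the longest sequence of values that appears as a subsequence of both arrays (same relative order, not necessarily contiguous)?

4

Pick 7 [2,5], then 5 [3,6], then 9 [7,7], then 6 [8,8]; all 4 values appear in both, in order. dp[10][8] = 4 confirms this is the maximum.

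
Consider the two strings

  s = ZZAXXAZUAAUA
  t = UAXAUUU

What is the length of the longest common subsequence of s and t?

Match A [3,2], X [5,3], A [6,4], U [8,6], U [11,7] — 5 characters in the same relative order in both. Since dp[12][7] = 5, nothing longer is possible.

5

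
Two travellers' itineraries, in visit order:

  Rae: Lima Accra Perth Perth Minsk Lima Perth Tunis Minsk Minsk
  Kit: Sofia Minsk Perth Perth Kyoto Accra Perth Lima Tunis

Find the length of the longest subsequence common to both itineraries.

Match Accra [2,6] → Perth [4,7] → Lima [6,8] → Tunis [8,9] — 4 stops in the same relative order in both. dp[10][9] = 4 confirms this is the maximum.

4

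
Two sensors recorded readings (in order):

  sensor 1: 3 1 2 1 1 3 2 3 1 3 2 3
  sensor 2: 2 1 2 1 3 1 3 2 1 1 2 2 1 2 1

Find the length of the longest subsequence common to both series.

Pick 3 (sensor 1 #1, sensor 2 #5); then 1 (sensor 1 #2, sensor 2 #6); then 2 (sensor 1 #3, sensor 2 #8); then 1 (sensor 1 #4, sensor 2 #9); then 1 (sensor 1 #5, sensor 2 #10); then 2 (sensor 1 #7, sensor 2 #12); then 1 (sensor 1 #9, sensor 2 #13); then 2 (sensor 1 #11, sensor 2 #14); all 8 values appear in both, in order, and the DP table's final entry dp[12][15] is also 8, so no common subsequence is longer.

8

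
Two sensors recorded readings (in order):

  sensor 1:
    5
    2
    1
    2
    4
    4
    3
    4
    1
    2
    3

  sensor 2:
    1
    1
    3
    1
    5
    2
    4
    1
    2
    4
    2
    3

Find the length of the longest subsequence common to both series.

7

Let dp[i][j] be the LCS length of the first i values of sensor 1 and the first j values of sensor 2. dp[i][j] = dp[i-1][j-1]+1 when the i-th and j-th values match, else max(dp[i-1][j], dp[i][j-1]).
    ·  1  1  3  1  5  2  4  1  2  4  2  3
 ·  0  0  0  0  0  0  0  0  0  0  0  0  0
 5  0  0  0  0  0  1  1  1  1  1  1  1  1
 2  0  0  0  0  0  1  2  2  2  2  2  2  2
 1  0  1  1  1  1  1  2  2  3  3  3  3  3
 2  0  1  1  1  1  1  2  2  3  4  4  4  4
 4  0  1  1  1  1  1  2  3  3  4  5  5  5
 4  0  1  1  1  1  1  2  3  3  4  5  5  5
 3  0  1  1  2  2  2  2  3  3  4  5  5  6
 4  0  1  1  2  2  2  2  3  3  4  5  5  6
 1  0  1  2  2  3  3  3  3  4  4  5  5  6
 2  0  1  2  2  3  3  4  4  4  5  5  6  6
 3  0  1  2  3  3  3  4  4  4  5  5  6  7
dp[11][12] = 7. One LCS (by backtracking along matches): 5, 2, 1, 2, 4, 2, 3.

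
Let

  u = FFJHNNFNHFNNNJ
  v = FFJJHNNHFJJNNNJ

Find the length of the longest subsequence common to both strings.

12

Taking F at u[1]=v[1]; then F at u[2]=v[2]; then J at u[3]=v[4]; then H at u[4]=v[5]; then N at u[6]=v[6]; then N at u[8]=v[7]; then H at u[9]=v[8]; then F at u[10]=v[9]; then N at u[11]=v[12]; then N at u[12]=v[13]; then N at u[13]=v[14]; then J at u[14]=v[15] gives a common subsequence of length 12. Since dp[14][15] = 12, nothing longer is possible.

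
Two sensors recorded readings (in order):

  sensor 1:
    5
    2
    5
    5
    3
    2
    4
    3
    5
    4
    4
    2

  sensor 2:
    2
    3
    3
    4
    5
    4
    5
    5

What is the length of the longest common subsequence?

5

Pick 2 [2,1] → 3 [5,3] → 4 [7,4] → 5 [9,5] → 4 [10,6]; all 5 values appear in both, in order, and the DP table's final entry dp[12][8] is also 5, so no common subsequence is longer.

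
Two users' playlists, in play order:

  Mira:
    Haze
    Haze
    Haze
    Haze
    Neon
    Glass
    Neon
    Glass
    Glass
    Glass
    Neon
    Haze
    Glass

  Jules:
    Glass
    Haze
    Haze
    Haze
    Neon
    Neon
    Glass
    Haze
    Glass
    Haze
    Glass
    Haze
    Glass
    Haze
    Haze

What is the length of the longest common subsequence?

Pick Haze [2,2] → Haze [3,3] → Haze [4,4] → Neon [5,5] → Neon [7,6] → Glass [8,7] → Glass [9,9] → Glass [10,11] → Haze [12,12] → Glass [13,13]; all 10 songs appear in both, in order. Since dp[13][15] = 10, nothing longer is possible.

10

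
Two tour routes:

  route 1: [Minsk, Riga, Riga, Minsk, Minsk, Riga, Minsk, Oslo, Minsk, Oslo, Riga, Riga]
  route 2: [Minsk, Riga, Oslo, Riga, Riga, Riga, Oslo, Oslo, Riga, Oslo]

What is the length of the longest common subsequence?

One common subsequence of length 7: Minsk at route 1[1]=route 2[1]; then Riga at route 1[2]=route 2[4]; then Riga at route 1[3]=route 2[5]; then Riga at route 1[6]=route 2[6]; then Oslo at route 1[8]=route 2[7]; then Oslo at route 1[10]=route 2[8]; then Riga at route 1[11]=route 2[9]. dp[12][10] = 7 confirms this is the maximum.

7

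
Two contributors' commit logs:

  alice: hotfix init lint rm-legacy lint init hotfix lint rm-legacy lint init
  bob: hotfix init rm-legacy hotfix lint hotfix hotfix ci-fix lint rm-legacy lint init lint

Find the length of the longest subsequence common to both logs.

9

Match hotfix (alice #1, bob #1); then init (alice #2, bob #2); then rm-legacy (alice #4, bob #3); then lint (alice #5, bob #5); then hotfix (alice #7, bob #7); then lint (alice #8, bob #9); then rm-legacy (alice #9, bob #10); then lint (alice #10, bob #11); then init (alice #11, bob #12) — 9 commits in the same relative order in both, and the DP table's final entry dp[11][13] is also 9, so no common subsequence is longer.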